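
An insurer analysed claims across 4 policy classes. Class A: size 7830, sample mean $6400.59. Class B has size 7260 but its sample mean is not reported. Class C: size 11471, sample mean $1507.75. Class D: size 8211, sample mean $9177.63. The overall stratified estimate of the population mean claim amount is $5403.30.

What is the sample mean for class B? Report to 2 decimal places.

Σ Nₕx̄ₕ = N·μ, so 7260·x̄_B = 34772·5403.30 − (7830·6400.59 + 11471·1507.75 + 8211·9177.63).
= 187883547.6 − 142769539.88 = 45114007.72.
x̄_B = 45114007.72 / 7260 = 6214.0507... → 6214.05.

6214.05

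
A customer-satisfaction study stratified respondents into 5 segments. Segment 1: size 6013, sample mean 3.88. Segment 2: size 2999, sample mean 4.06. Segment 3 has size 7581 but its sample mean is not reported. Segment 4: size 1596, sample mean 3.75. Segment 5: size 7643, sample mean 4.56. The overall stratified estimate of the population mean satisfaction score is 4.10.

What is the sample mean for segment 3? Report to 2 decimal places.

3.90

Σ Nₕx̄ₕ = N·μ, so 7581·x̄_3 = 25832·4.10 − (6013·3.88 + 2999·4.06 + 1596·3.75 + 7643·4.56).
= 105911.2 − 76343.46 = 29567.74.
x̄_3 = 29567.74 / 7581 = 3.9002... → 3.90.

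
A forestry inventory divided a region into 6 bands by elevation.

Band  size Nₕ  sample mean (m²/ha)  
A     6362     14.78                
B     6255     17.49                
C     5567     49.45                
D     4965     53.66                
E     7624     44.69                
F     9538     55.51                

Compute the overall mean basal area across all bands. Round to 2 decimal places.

40.07

x̄_st = (Σ Nₕx̄ₕ) / (Σ Nₕ) = (6362·14.78 + 6255·17.49 + 5567·49.45 + 4965·53.66 + 7624·44.69 + 9538·55.51) / 40311
= 1615311.3 / 40311 = 40.0712... → 40.07.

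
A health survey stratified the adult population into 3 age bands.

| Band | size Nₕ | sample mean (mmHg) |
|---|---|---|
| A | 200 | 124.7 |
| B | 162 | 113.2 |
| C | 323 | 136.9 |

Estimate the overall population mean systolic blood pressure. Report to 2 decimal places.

N = 685; weights Wₕ = Nₕ/N = (0.2920, 0.2365, 0.4715).
x̄_st = Σ Wₕ·x̄ₕ = 0.2920·124.7 + 0.2365·113.2 + 0.4715·136.9 ≈ 127.7330...
→ 127.73.

127.73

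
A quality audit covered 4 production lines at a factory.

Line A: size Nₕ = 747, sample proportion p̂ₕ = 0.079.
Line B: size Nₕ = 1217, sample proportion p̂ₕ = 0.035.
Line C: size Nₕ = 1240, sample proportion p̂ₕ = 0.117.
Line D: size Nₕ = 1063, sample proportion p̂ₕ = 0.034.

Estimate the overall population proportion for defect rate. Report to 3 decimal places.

0.066

Wₕ = Nₕ/N with N = 4267: 0.1751, 0.2852, 0.2906, 0.2491.
p̂_st = 0.1751·0.079 + 0.2852·0.035 + 0.2906·0.117 + 0.2491·0.034 ≈ 0.06628... → 0.066.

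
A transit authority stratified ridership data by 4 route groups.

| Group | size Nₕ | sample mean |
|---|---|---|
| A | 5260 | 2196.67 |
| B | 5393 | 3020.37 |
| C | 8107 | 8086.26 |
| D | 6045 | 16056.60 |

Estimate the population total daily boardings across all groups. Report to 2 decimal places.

Estimate total by summing Nₕ·x̄ₕ over strata.
5260·2196.67 + 5393·3020.37 + 8107·8086.26 + 6045·16056.60 = 11554484.2 + 16288855.41 + 65555309.82 + 97062147 = 190460796.43.

190460796.43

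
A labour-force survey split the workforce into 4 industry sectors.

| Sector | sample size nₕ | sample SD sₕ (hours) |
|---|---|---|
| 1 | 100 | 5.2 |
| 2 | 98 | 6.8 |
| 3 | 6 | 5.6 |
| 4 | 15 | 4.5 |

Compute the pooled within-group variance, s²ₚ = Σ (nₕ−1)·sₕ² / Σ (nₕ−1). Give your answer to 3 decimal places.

Degrees of freedom: 99 + 97 + 5 + 14 = 215.
Σ(nₕ−1)sₕ² = 99·27.04 + 97·46.24 + 5·31.36 + 14·20.25 = 7602.54.
s²ₚ = 7602.54 / 215 = 35.36065... → 35.361.

35.361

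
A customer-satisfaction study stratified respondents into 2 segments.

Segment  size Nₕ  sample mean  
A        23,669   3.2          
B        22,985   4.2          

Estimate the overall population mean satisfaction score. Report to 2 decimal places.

3.69

x̄_st = (Σ Nₕx̄ₕ) / (Σ Nₕ) = (23669·3.2 + 22985·4.2) / 46654
= 172277.8 / 46654 = 3.6927... → 3.69.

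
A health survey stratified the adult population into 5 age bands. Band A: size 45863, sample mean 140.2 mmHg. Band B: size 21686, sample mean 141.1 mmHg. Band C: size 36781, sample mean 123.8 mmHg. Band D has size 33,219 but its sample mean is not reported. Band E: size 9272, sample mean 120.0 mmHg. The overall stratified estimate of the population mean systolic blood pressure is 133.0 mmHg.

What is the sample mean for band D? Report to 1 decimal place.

N = 45863 + 21686 + 36781 + 33219 + 9272 = 146821.
Overall total = μ·N = 133.0·146821 = 19527193.
Subtract the known strata: 45863·140.2 + 21686·141.1 + 36781·123.8 + 9272·120.0 = 15156015.
Remaining total for band D: 19527193 − 15156015 = 4371178.
Divide by its size: 4371178 / 33219 = 131.587... → 131.6.

131.6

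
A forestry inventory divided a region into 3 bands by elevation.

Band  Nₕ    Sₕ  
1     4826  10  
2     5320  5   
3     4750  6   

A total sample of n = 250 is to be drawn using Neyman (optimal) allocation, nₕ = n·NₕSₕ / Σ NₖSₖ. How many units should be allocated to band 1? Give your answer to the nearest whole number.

117

Σ NₕSₕ = 4826·10 + 5320·5 + 4750·6 = 103360.
Share for 1: 48260/103360 = 0.46691.
n_1 = 250 × 0.46691 = 116.728... → 117.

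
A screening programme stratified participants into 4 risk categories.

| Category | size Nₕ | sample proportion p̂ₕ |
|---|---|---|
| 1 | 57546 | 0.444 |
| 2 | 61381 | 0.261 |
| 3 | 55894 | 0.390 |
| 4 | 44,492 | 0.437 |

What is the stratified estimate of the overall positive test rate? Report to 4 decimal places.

0.3776

Wₕ = Nₕ/N with N = 219313: 0.2624, 0.2799, 0.2549, 0.2029.
p̂_st = 0.2624·0.444 + 0.2799·0.261 + 0.2549·0.390 + 0.2029·0.437 ≈ 0.377600... → 0.3776.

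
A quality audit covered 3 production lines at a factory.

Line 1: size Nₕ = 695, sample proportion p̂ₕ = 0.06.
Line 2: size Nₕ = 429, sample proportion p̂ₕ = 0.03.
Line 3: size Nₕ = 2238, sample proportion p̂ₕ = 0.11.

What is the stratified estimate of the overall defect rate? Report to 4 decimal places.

0.0895

N = 695 + 429 + 2238 = 3362.
Overall proportion = Σ (Nₕ/N)·p̂ₕ.
Σ Nₕp̂ₕ = 41.7 + 12.87 + 246.18 = 300.75.
300.75 / 3362 = 0.089456... → 0.0895.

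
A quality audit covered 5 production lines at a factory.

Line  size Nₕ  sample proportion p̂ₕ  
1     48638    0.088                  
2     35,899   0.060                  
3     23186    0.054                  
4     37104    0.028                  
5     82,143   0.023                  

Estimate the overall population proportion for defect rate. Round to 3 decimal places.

N = 48638 + 35899 + 23186 + 37104 + 82143 = 226970.
Overall proportion = Σ (Nₕ/N)·p̂ₕ.
Σ Nₕp̂ₕ = 4280.144 + 2153.94 + 1252.044 + 1038.912 + 1889.289 = 10614.329.
10614.329 / 226970 = 0.04677... → 0.047.

0.047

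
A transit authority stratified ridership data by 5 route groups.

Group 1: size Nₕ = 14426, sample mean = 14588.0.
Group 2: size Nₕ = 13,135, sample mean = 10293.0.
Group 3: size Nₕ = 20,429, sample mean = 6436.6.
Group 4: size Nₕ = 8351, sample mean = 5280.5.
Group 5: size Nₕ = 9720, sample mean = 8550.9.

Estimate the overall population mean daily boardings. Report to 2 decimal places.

x̄_st = (Σ Nₕx̄ₕ) / (Σ Nₕ) = (14426·14588.0 + 13135·10293.0 + 20429·6436.6 + 8351·5280.5 + 9720·8550.9) / 66061
= 604350547.9 / 66061 = 9148.3712... → 9148.37.

9148.37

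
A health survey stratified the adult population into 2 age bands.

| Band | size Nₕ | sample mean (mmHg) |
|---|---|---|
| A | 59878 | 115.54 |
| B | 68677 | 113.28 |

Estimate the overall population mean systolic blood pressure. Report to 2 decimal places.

114.33

N = 128555; weights Wₕ = Nₕ/N = (0.4658, 0.5342).
x̄_st = Σ Wₕ·x̄ₕ = 0.4658·115.54 + 0.5342·113.28 ≈ 114.3327...
→ 114.33.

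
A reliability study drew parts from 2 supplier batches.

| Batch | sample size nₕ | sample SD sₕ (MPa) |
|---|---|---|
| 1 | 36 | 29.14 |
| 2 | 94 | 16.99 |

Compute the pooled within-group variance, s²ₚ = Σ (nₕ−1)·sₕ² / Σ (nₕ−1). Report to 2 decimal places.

441.92

1: (36−1)·29.14² = 35·849.1396 = 29719.886
2: (94−1)·16.99² = 93·288.6601 = 26845.3893
Numerator = 56565.2753; denominator = Σ(nₕ−1) = 128.
s²ₚ = 56565.2753/128 = 441.9162... → 441.92.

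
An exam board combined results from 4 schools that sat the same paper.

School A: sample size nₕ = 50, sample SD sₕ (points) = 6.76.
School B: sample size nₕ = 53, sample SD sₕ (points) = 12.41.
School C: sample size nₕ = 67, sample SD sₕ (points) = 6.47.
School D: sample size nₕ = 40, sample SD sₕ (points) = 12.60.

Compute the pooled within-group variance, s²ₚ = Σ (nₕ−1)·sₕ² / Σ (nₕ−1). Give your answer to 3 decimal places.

93.214

A: (50−1)·6.76² = 49·45.6976 = 2239.1824
B: (53−1)·12.41² = 52·154.0081 = 8008.4212
C: (67−1)·6.47² = 66·41.8609 = 2762.8194
D: (40−1)·12.60² = 39·158.76 = 6191.64
Numerator = 19202.063; denominator = Σ(nₕ−1) = 206.
s²ₚ = 19202.063/206 = 93.21390... → 93.214.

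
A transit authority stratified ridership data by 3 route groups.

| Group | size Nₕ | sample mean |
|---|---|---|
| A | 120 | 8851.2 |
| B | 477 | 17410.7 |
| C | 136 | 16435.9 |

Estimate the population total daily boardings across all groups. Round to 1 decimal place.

11602330.3

A: 120·8851.2 = 1062144
B: 477·17410.7 = 8304903.9
C: 136·16435.9 = 2235282.4
τ̂ = Σ Nₕx̄ₕ = 11602330.3.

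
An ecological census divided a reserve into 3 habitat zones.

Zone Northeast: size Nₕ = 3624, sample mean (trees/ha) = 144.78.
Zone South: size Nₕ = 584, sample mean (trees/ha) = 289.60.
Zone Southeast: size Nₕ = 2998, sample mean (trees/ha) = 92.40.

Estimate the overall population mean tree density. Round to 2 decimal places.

N = 3624 + 584 + 2998 = 7206.
Weight each subgroup mean by Nₕ/N and sum.
Σ Nₕx̄ₕ = 3624·144.78 + 584·289.60 + 2998·92.40 = 524682.72 + 169126.4 + 277015.2 = 970824.32.
Divide by N: 970824.32 / 7206 = 134.7244... → 134.72.

134.72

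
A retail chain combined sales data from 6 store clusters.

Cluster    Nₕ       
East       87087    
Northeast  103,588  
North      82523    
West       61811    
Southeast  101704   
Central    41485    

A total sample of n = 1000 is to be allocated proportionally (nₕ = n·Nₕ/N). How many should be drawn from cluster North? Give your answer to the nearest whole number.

173

Share of cluster North = 82523/478198 = 0.17257.
Allocate 1000 × 0.17257 = 172.571... → 173.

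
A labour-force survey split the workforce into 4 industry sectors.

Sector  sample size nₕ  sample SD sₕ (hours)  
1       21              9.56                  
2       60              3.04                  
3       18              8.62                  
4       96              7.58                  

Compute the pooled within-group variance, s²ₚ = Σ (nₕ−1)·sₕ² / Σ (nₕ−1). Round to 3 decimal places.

47.616

1: (21−1)·9.56² = 20·91.3936 = 1827.872
2: (60−1)·3.04² = 59·9.2416 = 545.2544
3: (18−1)·8.62² = 17·74.3044 = 1263.1748
4: (96−1)·7.58² = 95·57.4564 = 5458.358
Numerator = 9094.6592; denominator = Σ(nₕ−1) = 191.
s²ₚ = 9094.6592/191 = 47.61602... → 47.616.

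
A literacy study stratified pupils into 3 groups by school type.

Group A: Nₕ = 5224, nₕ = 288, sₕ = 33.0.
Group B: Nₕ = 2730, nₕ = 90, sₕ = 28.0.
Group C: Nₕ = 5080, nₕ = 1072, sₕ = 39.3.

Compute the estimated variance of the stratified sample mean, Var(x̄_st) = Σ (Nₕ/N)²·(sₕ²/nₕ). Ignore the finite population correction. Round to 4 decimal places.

N = 13034. Term for each stratum: Wₕ²sₕ²/nₕ.
Var(x̄_st) = 0.6074161 + 0.3821584 + 0.2188579 = 1.2084324 → 1.2084.

1.2084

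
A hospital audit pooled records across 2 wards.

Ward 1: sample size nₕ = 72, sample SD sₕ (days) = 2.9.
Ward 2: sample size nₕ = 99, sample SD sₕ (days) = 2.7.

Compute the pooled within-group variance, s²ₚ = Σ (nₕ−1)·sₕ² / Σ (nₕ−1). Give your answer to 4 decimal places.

7.7605

1: (72−1)·2.9² = 71·8.41 = 597.11
2: (99−1)·2.7² = 98·7.29 = 714.42
Numerator = 1311.53; denominator = Σ(nₕ−1) = 169.
s²ₚ = 1311.53/169 = 7.760533... → 7.7605.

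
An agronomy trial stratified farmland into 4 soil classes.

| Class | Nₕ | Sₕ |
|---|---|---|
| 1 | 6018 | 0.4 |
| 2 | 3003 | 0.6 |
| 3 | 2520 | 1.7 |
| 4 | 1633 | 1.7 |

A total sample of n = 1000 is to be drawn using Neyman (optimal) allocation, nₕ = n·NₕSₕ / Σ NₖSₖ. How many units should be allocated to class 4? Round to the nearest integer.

1: NₕSₕ = 6018·0.4 = 2407.2
2: NₕSₕ = 3003·0.6 = 1801.8
3: NₕSₕ = 2520·1.7 = 4284
4: NₕSₕ = 1633·1.7 = 2776.1
Σ NₕSₕ = 11269.1.
n_4 = 1000·2776.1/11269.1 = 246.346... → 246.

246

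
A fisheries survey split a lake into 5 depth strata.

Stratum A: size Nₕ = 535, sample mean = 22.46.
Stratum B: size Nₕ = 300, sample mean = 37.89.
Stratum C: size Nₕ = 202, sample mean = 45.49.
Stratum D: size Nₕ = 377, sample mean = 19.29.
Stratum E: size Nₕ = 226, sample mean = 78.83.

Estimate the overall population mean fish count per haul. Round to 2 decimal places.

35.16

N = 1640; weights Wₕ = Nₕ/N = (0.3262, 0.1829, 0.1232, 0.2299, 0.1378).
x̄_st = Σ Wₕ·x̄ₕ = 0.3262·22.46 + 0.1829·37.89 + 0.1232·45.49 + 0.2299·19.29 + 0.1378·78.83 ≈ 35.1585...
→ 35.16.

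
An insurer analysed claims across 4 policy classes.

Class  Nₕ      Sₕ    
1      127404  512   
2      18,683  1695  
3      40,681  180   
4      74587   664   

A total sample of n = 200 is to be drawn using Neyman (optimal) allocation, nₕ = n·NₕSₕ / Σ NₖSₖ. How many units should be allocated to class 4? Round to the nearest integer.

Σ NₕSₕ = 127404·512 + 18683·1695 + 40681·180 + 74587·664 = 153746881.
Share for 4: 49525768/153746881 = 0.32213.
n_4 = 200 × 0.32213 = 64.425... → 64.

64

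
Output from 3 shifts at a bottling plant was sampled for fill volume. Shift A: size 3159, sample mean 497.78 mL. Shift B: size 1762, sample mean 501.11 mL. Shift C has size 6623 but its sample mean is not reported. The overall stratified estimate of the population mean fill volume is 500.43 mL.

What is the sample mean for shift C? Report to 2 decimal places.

501.51

Σ Nₕx̄ₕ = N·μ, so 6623·x̄_C = 11544·500.43 − (3159·497.78 + 1762·501.11).
= 5776963.92 − 2455442.84 = 3321521.08.
x̄_C = 3321521.08 / 6623 = 501.5131... → 501.51.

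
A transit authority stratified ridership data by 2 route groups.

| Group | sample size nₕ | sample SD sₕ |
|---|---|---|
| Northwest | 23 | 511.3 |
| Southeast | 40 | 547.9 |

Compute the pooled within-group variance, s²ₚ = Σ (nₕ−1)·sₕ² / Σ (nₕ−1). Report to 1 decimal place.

Northwest: (23−1)·511.3² = 22·261427.69 = 5751409.18
Southeast: (40−1)·547.9² = 39·300194.41 = 11707581.99
Numerator = 17458991.17; denominator = Σ(nₕ−1) = 61.
s²ₚ = 17458991.17/61 = 286212.97 → 286213.0.

286213.0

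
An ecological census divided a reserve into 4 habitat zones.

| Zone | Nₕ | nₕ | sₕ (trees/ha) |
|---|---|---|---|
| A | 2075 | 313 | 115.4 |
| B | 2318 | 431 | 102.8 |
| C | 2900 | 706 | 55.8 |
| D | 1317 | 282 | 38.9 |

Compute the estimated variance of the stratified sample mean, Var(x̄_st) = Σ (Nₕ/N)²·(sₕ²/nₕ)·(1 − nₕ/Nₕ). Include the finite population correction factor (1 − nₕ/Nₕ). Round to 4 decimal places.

N = 8610. Term for each stratum: Wₕ²sₕ²/nₕ·(1−nₕ/Nₕ).
Var(x̄_st) = 2.0983841 + 1.4467317 + 0.3785228 + 0.0986665 = 4.0223051 → 4.0223.

4.0223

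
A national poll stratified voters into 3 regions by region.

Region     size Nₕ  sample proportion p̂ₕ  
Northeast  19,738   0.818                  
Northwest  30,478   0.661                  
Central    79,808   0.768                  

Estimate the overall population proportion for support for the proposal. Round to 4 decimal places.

N = 19738 + 30478 + 79808 = 130024.
Overall proportion = Σ (Nₕ/N)·p̂ₕ.
Σ Nₕp̂ₕ = 16145.684 + 20145.958 + 61292.544 = 97584.186.
97584.186 / 130024 = 0.750509... → 0.7505.

0.7505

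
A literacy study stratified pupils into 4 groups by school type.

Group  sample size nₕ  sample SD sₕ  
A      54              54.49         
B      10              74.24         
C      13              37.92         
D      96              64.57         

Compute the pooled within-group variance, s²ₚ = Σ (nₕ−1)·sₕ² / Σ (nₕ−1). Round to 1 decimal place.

3670.5

A: (54−1)·54.49² = 53·2969.1601 = 157365.4853
B: (10−1)·74.24² = 9·5511.5776 = 49604.1984
C: (13−1)·37.92² = 12·1437.9264 = 17255.1168
D: (96−1)·64.57² = 95·4169.2849 = 396082.0655
Numerator = 620306.866; denominator = Σ(nₕ−1) = 169.
s²ₚ = 620306.866/169 = 3670.455... → 3670.5.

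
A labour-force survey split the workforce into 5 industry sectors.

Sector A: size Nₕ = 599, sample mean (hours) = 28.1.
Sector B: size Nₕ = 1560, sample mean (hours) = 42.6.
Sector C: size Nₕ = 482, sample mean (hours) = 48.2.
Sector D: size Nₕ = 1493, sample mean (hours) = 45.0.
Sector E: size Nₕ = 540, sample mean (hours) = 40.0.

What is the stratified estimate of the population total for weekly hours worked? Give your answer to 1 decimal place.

Population total = Σ Nₕ·x̄ₕ (each stratum's size times its mean).
599·28.1 + 1560·42.6 + 482·48.2 + 1493·45.0 + 540·40.0 = 16831.9 + 66456 + 23232.4 + 67185 + 21600 = 195305.3.

195305.3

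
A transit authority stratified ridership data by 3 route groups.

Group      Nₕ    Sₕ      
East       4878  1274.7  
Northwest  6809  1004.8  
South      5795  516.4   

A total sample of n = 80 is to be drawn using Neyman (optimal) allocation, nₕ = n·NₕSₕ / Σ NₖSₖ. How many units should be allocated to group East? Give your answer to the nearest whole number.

31

East: NₕSₕ = 4878·1274.7 = 6217986.6
Northwest: NₕSₕ = 6809·1004.8 = 6841683.2
South: NₕSₕ = 5795·516.4 = 2992538
Σ NₕSₕ = 16052207.8.
n_East = 80·6217986.6/16052207.8 = 30.989... → 31.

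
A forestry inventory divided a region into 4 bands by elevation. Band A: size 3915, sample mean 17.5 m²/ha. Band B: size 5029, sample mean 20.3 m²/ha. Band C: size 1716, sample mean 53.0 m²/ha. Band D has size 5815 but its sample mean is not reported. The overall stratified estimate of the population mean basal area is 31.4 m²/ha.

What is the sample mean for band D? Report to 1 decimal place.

44.0

Σ Nₕx̄ₕ = N·μ, so 5815·x̄_D = 16475·31.4 − (3915·17.5 + 5029·20.3 + 1716·53.0).
= 517315 − 261549.2 = 255765.8.
x̄_D = 255765.8 / 5815 = 43.984... → 44.0.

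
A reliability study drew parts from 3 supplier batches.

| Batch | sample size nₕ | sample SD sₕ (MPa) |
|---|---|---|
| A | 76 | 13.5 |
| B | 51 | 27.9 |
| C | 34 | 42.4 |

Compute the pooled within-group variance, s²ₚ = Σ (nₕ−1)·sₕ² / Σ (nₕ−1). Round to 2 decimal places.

708.32

A: (76−1)·13.5² = 75·182.25 = 13668.75
B: (51−1)·27.9² = 50·778.41 = 38920.5
C: (34−1)·42.4² = 33·1797.76 = 59326.08
Numerator = 111915.33; denominator = Σ(nₕ−1) = 158.
s²ₚ = 111915.33/158 = 708.3249... → 708.32.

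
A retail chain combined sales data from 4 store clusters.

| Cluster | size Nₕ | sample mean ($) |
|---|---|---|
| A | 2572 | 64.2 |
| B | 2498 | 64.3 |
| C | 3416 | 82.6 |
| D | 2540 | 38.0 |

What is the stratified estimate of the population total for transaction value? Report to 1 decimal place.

704425.4

Estimate total by summing Nₕ·x̄ₕ over strata.
2572·64.2 + 2498·64.3 + 3416·82.6 + 2540·38.0 = 165122.4 + 160621.4 + 282161.6 + 96520 = 704425.4.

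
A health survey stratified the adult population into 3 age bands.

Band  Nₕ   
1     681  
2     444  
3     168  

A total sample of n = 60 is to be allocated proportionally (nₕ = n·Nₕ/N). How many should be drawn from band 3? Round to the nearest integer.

8

Share of band 3 = 168/1293 = 0.12993.
Allocate 60 × 0.12993 = 7.796... → 8.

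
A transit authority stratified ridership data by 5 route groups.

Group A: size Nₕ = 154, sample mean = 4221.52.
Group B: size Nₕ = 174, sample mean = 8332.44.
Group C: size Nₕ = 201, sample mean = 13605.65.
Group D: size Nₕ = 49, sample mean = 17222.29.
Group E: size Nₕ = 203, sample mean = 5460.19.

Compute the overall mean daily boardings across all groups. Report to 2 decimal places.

8690.15

x̄_st = (Σ Nₕx̄ₕ) / (Σ Nₕ) = (154·4221.52 + 174·8332.44 + 201·13605.65 + 49·17222.29 + 203·5460.19) / 781
= 6787005.07 / 781 = 8690.1473... → 8690.15.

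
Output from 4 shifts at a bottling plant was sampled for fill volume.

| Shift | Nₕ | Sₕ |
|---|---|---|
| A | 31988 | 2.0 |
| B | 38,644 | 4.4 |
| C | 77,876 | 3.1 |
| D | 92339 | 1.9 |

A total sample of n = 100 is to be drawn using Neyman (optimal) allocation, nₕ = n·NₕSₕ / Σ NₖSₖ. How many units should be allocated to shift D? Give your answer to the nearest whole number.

Σ NₕSₕ = 31988·2.0 + 38644·4.4 + 77876·3.1 + 92339·1.9 = 650869.3.
Share for D: 175444.1/650869.3 = 0.26955.
n_D = 100 × 0.26955 = 26.955... → 27.

27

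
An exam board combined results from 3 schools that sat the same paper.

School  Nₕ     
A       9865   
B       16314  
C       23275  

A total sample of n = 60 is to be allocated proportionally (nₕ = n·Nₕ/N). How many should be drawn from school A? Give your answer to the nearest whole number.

N = 9865 + 16314 + 23275 = 49454.
n_A = 60·9865/49454 = 11.969... → 12.

12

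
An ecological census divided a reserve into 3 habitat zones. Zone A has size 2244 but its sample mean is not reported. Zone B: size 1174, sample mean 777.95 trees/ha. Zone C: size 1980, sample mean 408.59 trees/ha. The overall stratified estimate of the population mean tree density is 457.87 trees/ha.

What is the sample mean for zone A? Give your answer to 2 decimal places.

333.90

N = 2244 + 1174 + 1980 = 5398.
Overall total = μ·N = 457.87·5398 = 2471582.26.
Subtract the known strata: 1174·777.95 + 1980·408.59 = 1722321.5.
Remaining total for zone A: 2471582.26 − 1722321.5 = 749260.76.
Divide by its size: 749260.76 / 2244 = 333.8952... → 333.90.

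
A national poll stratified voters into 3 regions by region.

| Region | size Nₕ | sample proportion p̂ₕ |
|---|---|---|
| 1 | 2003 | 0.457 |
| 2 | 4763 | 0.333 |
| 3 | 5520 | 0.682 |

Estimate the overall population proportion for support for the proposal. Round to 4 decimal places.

0.5100

Wₕ = Nₕ/N with N = 12286: 0.1630, 0.3877, 0.4493.
p̂_st = 0.1630·0.457 + 0.3877·0.333 + 0.4493·0.682 ≈ 0.510019... → 0.5100.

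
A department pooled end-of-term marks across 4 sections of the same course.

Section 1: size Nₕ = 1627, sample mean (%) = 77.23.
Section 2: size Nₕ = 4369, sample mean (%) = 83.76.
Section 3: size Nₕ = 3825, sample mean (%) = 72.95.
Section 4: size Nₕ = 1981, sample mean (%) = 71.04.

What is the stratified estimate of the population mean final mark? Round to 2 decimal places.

N = 11802; weights Wₕ = Nₕ/N = (0.1379, 0.3702, 0.3241, 0.1679).
x̄_st = Σ Wₕ·x̄ₕ = 0.1379·77.23 + 0.3702·83.76 + 0.3241·72.95 + 0.1679·71.04 ≈ 77.2212...
→ 77.22.

77.22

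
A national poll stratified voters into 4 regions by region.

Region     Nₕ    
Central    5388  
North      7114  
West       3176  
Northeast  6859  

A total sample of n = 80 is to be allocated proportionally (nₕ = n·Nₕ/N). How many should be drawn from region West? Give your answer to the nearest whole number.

11

Share of region West = 3176/22537 = 0.14092.
Allocate 80 × 0.14092 = 11.274... → 11.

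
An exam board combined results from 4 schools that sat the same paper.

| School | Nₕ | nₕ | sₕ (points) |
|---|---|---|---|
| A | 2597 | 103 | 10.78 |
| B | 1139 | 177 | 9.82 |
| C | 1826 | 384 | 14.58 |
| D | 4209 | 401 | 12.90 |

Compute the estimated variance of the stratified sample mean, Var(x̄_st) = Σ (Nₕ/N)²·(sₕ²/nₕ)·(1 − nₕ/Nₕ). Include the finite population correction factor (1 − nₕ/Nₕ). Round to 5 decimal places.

0.16773

N = 9771. Term for each stratum: Wₕ²sₕ²/nₕ·(1−nₕ/Nₕ).
Var(x̄_st) = 0.07654039 + 0.00625274 + 0.01526764 + 0.06966793 = 0.16772870 → 0.16773.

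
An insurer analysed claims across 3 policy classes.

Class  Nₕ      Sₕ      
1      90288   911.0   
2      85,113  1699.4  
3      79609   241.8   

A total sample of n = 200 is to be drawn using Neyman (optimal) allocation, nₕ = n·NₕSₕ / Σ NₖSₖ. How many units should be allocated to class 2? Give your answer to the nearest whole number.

118

1: NₕSₕ = 90288·911.0 = 82252368
2: NₕSₕ = 85113·1699.4 = 144641032.2
3: NₕSₕ = 79609·241.8 = 19249456.2
Σ NₕSₕ = 246142856.4.
n_2 = 200·144641032.2/246142856.4 = 117.526... → 118.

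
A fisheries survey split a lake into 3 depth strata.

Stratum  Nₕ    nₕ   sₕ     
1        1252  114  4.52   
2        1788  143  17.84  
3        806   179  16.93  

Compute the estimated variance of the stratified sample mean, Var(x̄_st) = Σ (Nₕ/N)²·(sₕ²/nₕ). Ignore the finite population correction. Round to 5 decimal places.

0.57034

N = 3846. Term for each stratum: Wₕ²sₕ²/nₕ.
Var(x̄_st) = 0.01899162 + 0.48102775 + 0.07032543 = 0.57034481 → 0.57034.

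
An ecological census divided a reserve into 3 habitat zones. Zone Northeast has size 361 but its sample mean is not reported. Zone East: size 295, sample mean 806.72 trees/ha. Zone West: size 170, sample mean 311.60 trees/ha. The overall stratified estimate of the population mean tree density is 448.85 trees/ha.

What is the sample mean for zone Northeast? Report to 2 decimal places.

N = 361 + 295 + 170 = 826.
Overall total = μ·N = 448.85·826 = 370750.1.
Subtract the known strata: 295·806.72 + 170·311.60 = 290954.4.
Remaining total for zone Northeast: 370750.1 − 290954.4 = 79795.7.
Divide by its size: 79795.7 / 361 = 221.0407... → 221.04.

221.04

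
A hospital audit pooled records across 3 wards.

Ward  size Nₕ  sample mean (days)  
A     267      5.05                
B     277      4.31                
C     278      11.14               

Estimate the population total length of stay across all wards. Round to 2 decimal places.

A: 267·5.05 = 1348.35
B: 277·4.31 = 1193.87
C: 278·11.14 = 3096.92
τ̂ = Σ Nₕx̄ₕ = 5639.14.

5639.14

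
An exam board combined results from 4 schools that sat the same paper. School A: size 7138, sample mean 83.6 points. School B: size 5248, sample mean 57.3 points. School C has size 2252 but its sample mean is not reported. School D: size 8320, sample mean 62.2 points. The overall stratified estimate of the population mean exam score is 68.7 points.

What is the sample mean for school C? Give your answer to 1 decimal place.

N = 7138 + 5248 + 2252 + 8320 = 22958.
Overall total = μ·N = 68.7·22958 = 1577214.6.
Subtract the known strata: 7138·83.6 + 5248·57.3 + 8320·62.2 = 1414951.2.
Remaining total for school C: 1577214.6 − 1414951.2 = 162263.4.
Divide by its size: 162263.4 / 2252 = 72.053... → 72.1.

72.1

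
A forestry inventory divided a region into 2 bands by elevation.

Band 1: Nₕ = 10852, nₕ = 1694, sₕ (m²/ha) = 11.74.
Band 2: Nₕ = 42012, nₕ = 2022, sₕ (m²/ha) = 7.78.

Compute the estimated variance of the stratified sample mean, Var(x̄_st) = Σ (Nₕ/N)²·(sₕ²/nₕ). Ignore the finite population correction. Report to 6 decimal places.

0.022335

N = 52864; Wₕ = Nₕ/N.
band 1: (10852/52864)²·11.74²/1694 = 0.003428643
band 2: (42012/52864)²·7.78²/2022 = 0.018906220
Sum = 0.022334864 → 0.022335.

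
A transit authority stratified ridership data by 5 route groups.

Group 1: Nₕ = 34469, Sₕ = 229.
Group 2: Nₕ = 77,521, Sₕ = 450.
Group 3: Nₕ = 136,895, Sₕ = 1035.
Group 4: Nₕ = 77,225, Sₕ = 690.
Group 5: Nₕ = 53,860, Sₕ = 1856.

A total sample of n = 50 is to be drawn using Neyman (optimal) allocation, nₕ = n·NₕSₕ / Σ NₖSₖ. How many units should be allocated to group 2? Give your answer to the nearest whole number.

1: NₕSₕ = 34469·229 = 7893401
2: NₕSₕ = 77521·450 = 34884450
3: NₕSₕ = 136895·1035 = 141686325
4: NₕSₕ = 77225·690 = 53285250
5: NₕSₕ = 53860·1856 = 99964160
Σ NₕSₕ = 337713586.
n_2 = 50·34884450/337713586 = 5.165... → 5.

5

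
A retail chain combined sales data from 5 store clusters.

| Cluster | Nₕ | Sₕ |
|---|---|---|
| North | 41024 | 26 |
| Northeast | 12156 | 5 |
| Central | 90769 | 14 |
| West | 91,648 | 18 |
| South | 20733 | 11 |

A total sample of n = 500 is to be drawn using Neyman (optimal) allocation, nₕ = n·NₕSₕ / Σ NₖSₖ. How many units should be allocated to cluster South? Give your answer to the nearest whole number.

North: NₕSₕ = 41024·26 = 1066624
Northeast: NₕSₕ = 12156·5 = 60780
Central: NₕSₕ = 90769·14 = 1270766
West: NₕSₕ = 91648·18 = 1649664
South: NₕSₕ = 20733·11 = 228063
Σ NₕSₕ = 4275897.
n_South = 500·228063/4275897 = 26.668... → 27.

27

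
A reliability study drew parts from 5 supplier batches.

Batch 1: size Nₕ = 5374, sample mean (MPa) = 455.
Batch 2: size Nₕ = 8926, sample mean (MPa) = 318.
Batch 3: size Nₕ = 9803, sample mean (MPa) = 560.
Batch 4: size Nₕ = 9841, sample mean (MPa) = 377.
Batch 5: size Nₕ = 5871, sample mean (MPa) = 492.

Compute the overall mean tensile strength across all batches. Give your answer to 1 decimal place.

436.3

N = 5374 + 8926 + 9803 + 9841 + 5871 = 39815.
Overall mean = Σ (Nₕ/N)·x̄ₕ — weight by population share, not a simple average.
Σ Nₕx̄ₕ = 5374·455 + 8926·318 + 9803·560 + 9841·377 + 5871·492 = 2445170 + 2838468 + 5489680 + 3710057 + 2888532 = 17371907.
Divide by N: 17371907 / 39815 = 436.316... → 436.3.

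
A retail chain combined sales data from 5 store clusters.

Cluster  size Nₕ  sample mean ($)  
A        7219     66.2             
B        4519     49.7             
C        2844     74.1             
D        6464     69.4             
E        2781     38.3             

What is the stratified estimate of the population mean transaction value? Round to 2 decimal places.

x̄_st = (Σ Nₕx̄ₕ) / (Σ Nₕ) = (7219·66.2 + 4519·49.7 + 2844·74.1 + 6464·69.4 + 2781·38.3) / 23827
= 1468346.4 / 23827 = 61.6253... → 61.63.

61.63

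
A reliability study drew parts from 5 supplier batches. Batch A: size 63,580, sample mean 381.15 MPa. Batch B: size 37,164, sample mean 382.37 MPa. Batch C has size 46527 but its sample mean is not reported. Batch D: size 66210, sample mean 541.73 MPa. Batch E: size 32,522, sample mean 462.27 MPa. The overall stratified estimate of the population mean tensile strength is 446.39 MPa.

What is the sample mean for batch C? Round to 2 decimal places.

Σ Nₕx̄ₕ = N·μ, so 46527·x̄_C = 246003·446.39 − (63580·381.15 + 37164·382.37 + 66210·541.73 + 32522·462.27).
= 109813279.17 − 89345803.92 = 20467475.25.
x̄_C = 20467475.25 / 46527 = 439.9053... → 439.91.

439.91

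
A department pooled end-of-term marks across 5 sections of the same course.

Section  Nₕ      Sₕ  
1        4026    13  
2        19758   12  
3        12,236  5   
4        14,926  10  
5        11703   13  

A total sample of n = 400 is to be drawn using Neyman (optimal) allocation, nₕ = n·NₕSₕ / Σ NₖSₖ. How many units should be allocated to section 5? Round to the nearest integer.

93

1: NₕSₕ = 4026·13 = 52338
2: NₕSₕ = 19758·12 = 237096
3: NₕSₕ = 12236·5 = 61180
4: NₕSₕ = 14926·10 = 149260
5: NₕSₕ = 11703·13 = 152139
Σ NₕSₕ = 652013.
n_5 = 400·152139/652013 = 93.335... → 93.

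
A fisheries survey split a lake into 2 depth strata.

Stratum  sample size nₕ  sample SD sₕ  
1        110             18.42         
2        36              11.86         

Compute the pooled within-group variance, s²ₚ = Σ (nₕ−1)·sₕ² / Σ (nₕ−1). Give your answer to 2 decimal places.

1: (110−1)·18.42² = 109·339.2964 = 36983.3076
2: (36−1)·11.86² = 35·140.6596 = 4923.086
Numerator = 41906.3936; denominator = Σ(nₕ−1) = 144.
s²ₚ = 41906.3936/144 = 291.0166... → 291.02.

291.02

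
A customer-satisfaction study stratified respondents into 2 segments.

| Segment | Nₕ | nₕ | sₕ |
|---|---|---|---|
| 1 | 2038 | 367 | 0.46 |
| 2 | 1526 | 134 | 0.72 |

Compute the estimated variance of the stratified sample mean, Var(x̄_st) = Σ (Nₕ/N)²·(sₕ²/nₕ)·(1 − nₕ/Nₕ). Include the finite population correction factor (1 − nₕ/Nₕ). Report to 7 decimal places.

0.0008015

N = 3564. Term for each stratum: Wₕ²sₕ²/nₕ·(1−nₕ/Nₕ).
Var(x̄_st) = 0.0001545805 + 0.0006469617 = 0.0008015422 → 0.0008015.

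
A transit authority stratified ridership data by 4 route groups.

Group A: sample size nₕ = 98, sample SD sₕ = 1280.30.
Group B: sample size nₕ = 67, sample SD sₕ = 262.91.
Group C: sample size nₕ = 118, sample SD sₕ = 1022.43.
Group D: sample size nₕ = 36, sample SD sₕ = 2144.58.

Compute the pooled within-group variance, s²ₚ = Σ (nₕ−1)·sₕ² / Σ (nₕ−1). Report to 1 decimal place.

A: (98−1)·1280.30² = 97·1639168.09 = 158999304.73
B: (67−1)·262.91² = 66·69121.6681 = 4562030.0946
C: (118−1)·1022.43² = 117·1045363.1049 = 122307483.2733
D: (36−1)·2144.58² = 35·4599223.3764 = 160972818.174
Numerator = 446841636.2719; denominator = Σ(nₕ−1) = 315.
s²ₚ = 446841636.2719/315 = 1418544.877... → 1418544.9.

1418544.9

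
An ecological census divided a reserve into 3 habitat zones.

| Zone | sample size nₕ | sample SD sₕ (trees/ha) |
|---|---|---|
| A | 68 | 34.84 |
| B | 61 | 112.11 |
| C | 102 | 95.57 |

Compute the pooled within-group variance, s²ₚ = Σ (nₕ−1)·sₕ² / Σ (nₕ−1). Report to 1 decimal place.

7710.3

A: (68−1)·34.84² = 67·1213.8256 = 81326.3152
B: (61−1)·112.11² = 60·12568.6521 = 754119.126
C: (102−1)·95.57² = 101·9133.6249 = 922496.1149
Numerator = 1757941.5561; denominator = Σ(nₕ−1) = 228.
s²ₚ = 1757941.5561/228 = 7710.270... → 7710.3.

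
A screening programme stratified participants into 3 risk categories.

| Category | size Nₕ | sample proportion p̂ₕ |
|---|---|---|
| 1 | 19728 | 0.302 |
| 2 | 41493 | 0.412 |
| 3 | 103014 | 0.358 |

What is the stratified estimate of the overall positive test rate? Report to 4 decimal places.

0.3649

N = 19728 + 41493 + 103014 = 164235.
Overall proportion = Σ (Nₕ/N)·p̂ₕ.
Σ Nₕp̂ₕ = 5957.856 + 17095.116 + 36879.012 = 59931.984.
59931.984 / 164235 = 0.364916... → 0.3649.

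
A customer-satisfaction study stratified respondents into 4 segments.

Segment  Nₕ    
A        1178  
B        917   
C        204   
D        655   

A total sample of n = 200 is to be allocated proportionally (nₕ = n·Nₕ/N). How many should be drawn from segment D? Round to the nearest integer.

N = 1178 + 917 + 204 + 655 = 2954.
n_D = 200·655/2954 = 44.347... → 44.

44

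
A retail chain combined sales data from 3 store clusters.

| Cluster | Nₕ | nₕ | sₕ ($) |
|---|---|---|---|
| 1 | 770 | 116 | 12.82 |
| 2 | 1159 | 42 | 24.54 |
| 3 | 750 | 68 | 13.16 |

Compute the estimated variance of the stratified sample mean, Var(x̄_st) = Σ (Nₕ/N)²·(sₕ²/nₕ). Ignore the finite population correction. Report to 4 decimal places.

N = 2679; Wₕ = Nₕ/N.
cluster 1: (770/2679)²·12.82²/116 = 0.1170453
cluster 2: (1159/2679)²·24.54²/42 = 2.6836216
cluster 3: (750/2679)²·13.16²/68 = 0.1996089
Sum = 3.0002758 → 3.0003.

3.0003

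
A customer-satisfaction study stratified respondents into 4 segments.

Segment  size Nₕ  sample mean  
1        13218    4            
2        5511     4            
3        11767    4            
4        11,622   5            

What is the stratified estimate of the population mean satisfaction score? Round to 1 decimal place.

4.3

x̄_st = (Σ Nₕx̄ₕ) / (Σ Nₕ) = (13218·4 + 5511·4 + 11767·4 + 11622·5) / 42118
= 180094 / 42118 = 4.276... → 4.3.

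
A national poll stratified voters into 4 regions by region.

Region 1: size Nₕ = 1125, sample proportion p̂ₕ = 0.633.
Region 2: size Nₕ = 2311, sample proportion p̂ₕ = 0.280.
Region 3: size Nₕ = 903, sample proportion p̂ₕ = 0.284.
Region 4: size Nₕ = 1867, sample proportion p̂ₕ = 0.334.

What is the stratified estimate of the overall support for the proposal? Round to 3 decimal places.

N = 1125 + 2311 + 903 + 1867 = 6206.
Overall proportion = Σ (Nₕ/N)·p̂ₕ.
Σ Nₕp̂ₕ = 712.125 + 647.08 + 256.452 + 623.578 = 2239.235.
2239.235 / 6206 = 0.36082... → 0.361.

0.361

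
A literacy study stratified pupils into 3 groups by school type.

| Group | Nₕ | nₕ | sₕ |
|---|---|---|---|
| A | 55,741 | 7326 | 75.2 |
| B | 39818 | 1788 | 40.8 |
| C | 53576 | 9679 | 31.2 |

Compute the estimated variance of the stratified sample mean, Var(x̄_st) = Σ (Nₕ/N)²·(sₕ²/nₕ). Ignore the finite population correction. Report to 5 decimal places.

0.18718

N = 149135; Wₕ = Nₕ/N.
group A: (55741/149135)²·75.2²/7326 = 0.10783485
group B: (39818/149135)²·40.8²/1788 = 0.06636705
group C: (53576/149135)²·31.2²/9679 = 0.01297956
Sum = 0.18718146 → 0.18718.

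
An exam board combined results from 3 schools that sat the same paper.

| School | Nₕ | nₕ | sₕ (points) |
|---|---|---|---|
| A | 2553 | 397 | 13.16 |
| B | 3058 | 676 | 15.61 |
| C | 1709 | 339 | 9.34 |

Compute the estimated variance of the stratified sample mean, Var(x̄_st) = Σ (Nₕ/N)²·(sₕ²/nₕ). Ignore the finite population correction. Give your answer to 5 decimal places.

0.13000

N = 7320; Wₕ = Nₕ/N.
school A: (2553/7320)²·13.16²/397 = 0.05306409
school B: (3058/7320)²·15.61²/676 = 0.06290887
school C: (1709/7320)²·9.34²/339 = 0.01402672
Sum = 0.12999968 → 0.13000.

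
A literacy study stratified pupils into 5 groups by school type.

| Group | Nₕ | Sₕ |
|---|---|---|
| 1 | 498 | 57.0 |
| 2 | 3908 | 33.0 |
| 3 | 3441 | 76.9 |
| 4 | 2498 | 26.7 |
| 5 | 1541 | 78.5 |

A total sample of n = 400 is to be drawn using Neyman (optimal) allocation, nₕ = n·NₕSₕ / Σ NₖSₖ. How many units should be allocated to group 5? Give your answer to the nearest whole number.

79

Σ NₕSₕ = 498·57.0 + 3908·33.0 + 3441·76.9 + 2498·26.7 + 1541·78.5 = 609628.
Share for 5: 120968.5/609628 = 0.19843.
n_5 = 400 × 0.19843 = 79.372... → 79.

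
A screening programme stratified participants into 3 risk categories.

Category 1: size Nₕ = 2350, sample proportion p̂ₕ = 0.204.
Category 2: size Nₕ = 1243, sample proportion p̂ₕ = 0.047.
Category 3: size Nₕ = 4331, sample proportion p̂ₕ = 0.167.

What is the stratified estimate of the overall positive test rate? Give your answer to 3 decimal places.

0.159

Wₕ = Nₕ/N with N = 7924: 0.2966, 0.1569, 0.5466.
p̂_st = 0.2966·0.204 + 0.1569·0.047 + 0.5466·0.167 ≈ 0.15915... → 0.159.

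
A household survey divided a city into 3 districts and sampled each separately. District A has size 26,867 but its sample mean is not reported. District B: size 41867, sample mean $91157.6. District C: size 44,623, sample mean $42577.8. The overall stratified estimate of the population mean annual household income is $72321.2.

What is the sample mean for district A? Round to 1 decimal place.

N = 26867 + 41867 + 44623 = 113357.
Overall total = μ·N = 72321.2·113357 = 8198114268.4.
Subtract the known strata: 41867·91157.6 + 44623·42577.8 = 5716444408.6.
Remaining total for district A: 8198114268.4 − 5716444408.6 = 2481669859.8.
Divide by its size: 2481669859.8 / 26867 = 92368.700... → 92368.7.

92368.7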